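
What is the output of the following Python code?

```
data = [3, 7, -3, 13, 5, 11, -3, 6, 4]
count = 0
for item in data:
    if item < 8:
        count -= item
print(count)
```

-19

item=3: <8, count = 0-3 = -3
item=7: <8, count = (-3)-7 = -10
item=-3: <8, count = (-10)-(-3) = -7
item=13: not <8
item=5: <8, count = (-7)-5 = -12
item=11: not <8
item=-3: <8, count = (-12)-(-3) = -9
item=6: <8, count = (-9)-6 = -15
item=4: <8, count = (-15)-4 = -19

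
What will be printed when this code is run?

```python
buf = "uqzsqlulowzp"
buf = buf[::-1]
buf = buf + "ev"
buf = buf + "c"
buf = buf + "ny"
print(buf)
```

reverse → 'pzwolulqszqu'
+ 'ev' → 'pzwolulqszquev'
+ 'c' → 'pzwolulqszquevc'
+ 'ny' → 'pzwolulqszquevcny'

pzwolulqszquevcny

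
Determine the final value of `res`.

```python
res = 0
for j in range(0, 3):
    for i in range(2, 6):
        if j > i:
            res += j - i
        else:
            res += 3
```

36

j=0,i=2: not 0>2, res = 0+3 = 3
j=0,i=3: not 0>3, res = 3+3 = 6
j=0,i=4: not 0>4, res = 6+3 = 9
j=0,i=5: not 0>5, res = 9+3 = 12
j=1,i=2: not 1>2, res = 12+3 = 15
j=1,i=3: not 1>3, res = 15+3 = 18
j=1,i=4: not 1>4, res = 18+3 = 21
j=1,i=5: not 1>5, res = 21+3 = 24
j=2,i=2: not 2>2, res = 24+3 = 27
j=2,i=3: not 2>3, res = 27+3 = 30
j=2,i=4: not 2>4, res = 30+3 = 33
j=2,i=5: not 2>5, res = 33+3 = 36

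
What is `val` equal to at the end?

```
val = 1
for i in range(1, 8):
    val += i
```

29

i=1: val = 1+1 = 2
i=2: val = 2+2 = 4
i=3: val = 4+3 = 7
i=4: val = 7+4 = 11
i=5: val = 11+5 = 16
i=6: val = 16+6 = 22
i=7: val = 22+7 = 29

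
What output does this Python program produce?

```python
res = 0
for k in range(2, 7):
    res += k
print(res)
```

k=2: res = 0+2 = 2
k=3: res = 2+3 = 5
k=4: res = 5+4 = 9
k=5: res = 9+5 = 14
k=6: res = 14+6 = 20

20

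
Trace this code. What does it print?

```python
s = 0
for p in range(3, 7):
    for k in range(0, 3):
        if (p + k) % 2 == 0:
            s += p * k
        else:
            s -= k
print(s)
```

22

p=3,k=0: odd sum, s = 0-0 = 0
p=3,k=1: even sum, s = 0+3 = 3
p=3,k=2: odd sum, s = 3-2 = 1
p=4,k=0: even sum, s = 1+0 = 1
p=4,k=1: odd sum, s = 1-1 = 0
p=4,k=2: even sum, s = 0+8 = 8
p=5,k=0: odd sum, s = 8-0 = 8
p=5,k=1: even sum, s = 8+5 = 13
p=5,k=2: odd sum, s = 13-2 = 11
p=6,k=0: even sum, s = 11+0 = 11
p=6,k=1: odd sum, s = 11-1 = 10
p=6,k=2: even sum, s = 10+12 = 22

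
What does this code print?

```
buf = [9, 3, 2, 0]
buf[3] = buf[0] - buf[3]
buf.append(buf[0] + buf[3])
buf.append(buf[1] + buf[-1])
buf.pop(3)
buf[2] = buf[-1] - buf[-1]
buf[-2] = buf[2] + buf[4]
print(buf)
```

[9, 3, 0, 21, 21]

buf[3] = buf[0]-buf[3] = 9-0 = 9 → [9, 3, 2, 9]
append buf[0]+buf[3] = 9+9 = 18 → [9, 3, 2, 9, 18]
append buf[1]+buf[-1] = 3+18 = 21 → [9, 3, 2, 9, 18, 21]
pop(3) removes 9 → [9, 3, 2, 18, 21]
buf[2] = buf[-1]-buf[-1] = 21-21 = 0 → [9, 3, 0, 18, 21]
buf[-2] = buf[2]+buf[4] = 0+21 = 21 → [9, 3, 0, 21, 21]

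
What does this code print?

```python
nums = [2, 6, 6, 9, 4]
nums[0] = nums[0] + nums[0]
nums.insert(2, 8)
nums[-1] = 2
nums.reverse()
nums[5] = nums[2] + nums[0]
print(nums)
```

nums[0] = nums[0]+nums[0] = 2+2 = 4 → [4, 6, 6, 9, 4]
insert 8 at 2 → [4, 6, 8, 6, 9, 4]
nums[-1] = 2 → [4, 6, 8, 6, 9, 2]
reverse → [2, 9, 6, 8, 6, 4]
nums[5] = nums[2]+nums[0] = 6+2 = 8 → [2, 9, 6, 8, 6, 8]

[2, 9, 6, 8, 6, 8]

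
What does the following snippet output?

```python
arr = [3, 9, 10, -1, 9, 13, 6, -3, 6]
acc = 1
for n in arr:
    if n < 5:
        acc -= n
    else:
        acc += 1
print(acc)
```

8

n=3: <5, acc = 1-3 = -2
n=9: not <5, acc = (-2)+1 = -1
n=10: not <5, acc = (-1)+1 = 0
n=-1: <5, acc = 0-(-1) = 1
n=9: not <5, acc = 1+1 = 2
n=13: not <5, acc = 2+1 = 3
n=6: not <5, acc = 3+1 = 4
n=-3: <5, acc = 4-(-3) = 7
n=6: not <5, acc = 7+1 = 8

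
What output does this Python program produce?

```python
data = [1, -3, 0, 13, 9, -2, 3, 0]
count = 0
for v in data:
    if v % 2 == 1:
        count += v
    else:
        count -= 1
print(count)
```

v=1: odd, count = 0+1 = 1
v=-3: odd, count = 1+(-3) = -2
v=0: not odd, count = (-2)-1 = -3
v=13: odd, count = (-3)+13 = 10
v=9: odd, count = 10+9 = 19
v=-2: not odd, count = 19-1 = 18
v=3: odd, count = 18+3 = 21
v=0: not odd, count = 21-1 = 20

20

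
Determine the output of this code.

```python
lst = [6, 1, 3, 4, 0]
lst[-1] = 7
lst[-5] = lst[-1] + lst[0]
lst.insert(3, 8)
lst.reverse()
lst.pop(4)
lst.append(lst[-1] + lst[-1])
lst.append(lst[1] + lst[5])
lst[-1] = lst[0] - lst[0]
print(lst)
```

[7, 4, 8, 3, 13, 26, 0]

lst[-1] = 7 → [6, 1, 3, 4, 7]
lst[-5] = lst[-1]+lst[0] = 7+6 = 13 → [13, 1, 3, 4, 7]
insert 8 at 3 → [13, 1, 3, 8, 4, 7]
reverse → [7, 4, 8, 3, 1, 13]
pop(4) removes 1 → [7, 4, 8, 3, 13]
append lst[-1]+lst[-1] = 13+13 = 26 → [7, 4, 8, 3, 13, 26]
append lst[1]+lst[5] = 4+26 = 30 → [7, 4, 8, 3, 13, 26, 30]
lst[-1] = lst[0]-lst[0] = 7-7 = 0 → [7, 4, 8, 3, 13, 26, 0]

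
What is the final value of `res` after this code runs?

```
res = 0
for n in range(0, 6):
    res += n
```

15

n=0: res = 0+0 = 0
n=1: res = 0+1 = 1
n=2: res = 1+2 = 3
n=3: res = 3+3 = 6
n=4: res = 6+4 = 10
n=5: res = 10+5 = 15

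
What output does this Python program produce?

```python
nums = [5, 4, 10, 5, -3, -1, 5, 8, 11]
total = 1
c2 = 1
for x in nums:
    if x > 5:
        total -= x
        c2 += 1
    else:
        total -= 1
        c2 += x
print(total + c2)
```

-15

x=5: not >5, total = 1-1 = 0; c2=6
x=4: not >5, total = 0-1 = -1; c2=10
x=10: >5, total = (-1)-10 = -11; c2=11
x=5: not >5, total = (-11)-1 = -12; c2=16
x=-3: not >5, total = (-12)-1 = -13; c2=13
x=-1: not >5, total = (-13)-1 = -14; c2=12
x=5: not >5, total = (-14)-1 = -15; c2=17
x=8: >5, total = (-15)-8 = -23; c2=18
x=11: >5, total = (-23)-11 = -34; c2=19
total+c2 = (-34)+19 = -15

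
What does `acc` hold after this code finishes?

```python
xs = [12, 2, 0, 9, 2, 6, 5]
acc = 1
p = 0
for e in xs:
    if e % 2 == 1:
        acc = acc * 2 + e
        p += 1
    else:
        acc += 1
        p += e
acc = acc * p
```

1032

e=12: not odd, acc = 1+1 = 2; p=12
e=2: not odd, acc = 2+1 = 3; p=14
e=0: not odd, acc = 3+1 = 4; p=14
e=9: odd, acc = 4*2+9 = 17; p=15
e=2: not odd, acc = 17+1 = 18; p=17
e=6: not odd, acc = 18+1 = 19; p=23
e=5: odd, acc = 19*2+5 = 43; p=24
acc*p = 43*24 = 1032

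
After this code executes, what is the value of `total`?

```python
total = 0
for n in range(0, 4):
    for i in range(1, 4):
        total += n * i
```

36

n=0,i=1: total = 0+0 = 0
n=0,i=2: total = 0+0 = 0
n=0,i=3: total = 0+0 = 0
n=1,i=1: total = 0+1 = 1
n=1,i=2: total = 1+2 = 3
n=1,i=3: total = 3+3 = 6
n=2,i=1: total = 6+2 = 8
n=2,i=2: total = 8+4 = 12
n=2,i=3: total = 12+6 = 18
n=3,i=1: total = 18+3 = 21
n=3,i=2: total = 21+6 = 27
n=3,i=3: total = 27+9 = 36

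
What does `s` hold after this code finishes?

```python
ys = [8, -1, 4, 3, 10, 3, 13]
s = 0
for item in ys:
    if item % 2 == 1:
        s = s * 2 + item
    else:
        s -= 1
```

item=8: not odd, s = 0-1 = -1
item=-1: odd, s = (-1)*2+(-1) = -3
item=4: not odd, s = (-3)-1 = -4
item=3: odd, s = (-4)*2+3 = -5
item=10: not odd, s = (-5)-1 = -6
item=3: odd, s = (-6)*2+3 = -9
item=13: odd, s = (-9)*2+13 = -5

-5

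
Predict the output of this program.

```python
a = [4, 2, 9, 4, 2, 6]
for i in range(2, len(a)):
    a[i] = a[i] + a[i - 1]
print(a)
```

i=2: a[2] = 9+2 = 11 → [4, 2, 11, 4, 2, 6]
i=3: a[3] = 4+11 = 15 → [4, 2, 11, 15, 2, 6]
i=4: a[4] = 2+15 = 17 → [4, 2, 11, 15, 17, 6]
i=5: a[5] = 6+17 = 23 → [4, 2, 11, 15, 17, 23]

[4, 2, 11, 15, 17, 23]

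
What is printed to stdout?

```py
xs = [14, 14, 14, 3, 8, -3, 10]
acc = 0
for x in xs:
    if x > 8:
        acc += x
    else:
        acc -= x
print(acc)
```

44

x=14: >8, acc = 0+14 = 14
x=14: >8, acc = 14+14 = 28
x=14: >8, acc = 28+14 = 42
x=3: not >8, acc = 42-3 = 39
x=8: not >8, acc = 39-8 = 31
x=-3: not >8, acc = 31-(-3) = 34
x=10: >8, acc = 34+10 = 44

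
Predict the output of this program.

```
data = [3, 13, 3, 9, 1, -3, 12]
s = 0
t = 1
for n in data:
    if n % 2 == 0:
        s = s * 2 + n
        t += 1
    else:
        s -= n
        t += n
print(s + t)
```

n=3: not even, s = 0-3 = -3; t=4
n=13: not even, s = (-3)-13 = -16; t=17
n=3: not even, s = (-16)-3 = -19; t=20
n=9: not even, s = (-19)-9 = -28; t=29
n=1: not even, s = (-28)-1 = -29; t=30
n=-3: not even, s = (-29)-(-3) = -26; t=27
n=12: even, s = (-26)*2+12 = -40; t=28
s+t = (-40)+28 = -12

-12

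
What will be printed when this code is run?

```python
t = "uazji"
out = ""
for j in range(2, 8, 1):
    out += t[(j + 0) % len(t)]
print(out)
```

zjiuaz

j=2: add t[2]='z' → 'z'
j=3: add t[3]='j' → 'zj'
j=4: add t[4]='i' → 'zji'
j=5: add t[0]='u' → 'zjiu'
j=6: add t[1]='a' → 'zjiua'
j=7: add t[2]='z' → 'zjiuaz'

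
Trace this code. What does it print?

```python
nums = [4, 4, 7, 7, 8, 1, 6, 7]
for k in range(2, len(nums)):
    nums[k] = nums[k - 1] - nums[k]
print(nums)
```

k=2: nums[2] = 4-7 = -3 → [4, 4, -3, 7, 8, 1, 6, 7]
k=3: nums[3] = (-3)-7 = -10 → [4, 4, -3, -10, 8, 1, 6, 7]
k=4: nums[4] = (-10)-8 = -18 → [4, 4, -3, -10, -18, 1, 6, 7]
k=5: nums[5] = (-18)-1 = -19 → [4, 4, -3, -10, -18, -19, 6, 7]
k=6: nums[6] = (-19)-6 = -25 → [4, 4, -3, -10, -18, -19, -25, 7]
k=7: nums[7] = (-25)-7 = -32 → [4, 4, -3, -10, -18, -19, -25, -32]

[4, 4, -3, -10, -18, -19, -25, -32]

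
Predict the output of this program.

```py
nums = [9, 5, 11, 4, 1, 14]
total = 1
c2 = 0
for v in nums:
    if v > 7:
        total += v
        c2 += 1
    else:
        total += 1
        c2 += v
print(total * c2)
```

494

v=9: >7, total = 1+9 = 10; c2=1
v=5: not >7, total = 10+1 = 11; c2=6
v=11: >7, total = 11+11 = 22; c2=7
v=4: not >7, total = 22+1 = 23; c2=11
v=1: not >7, total = 23+1 = 24; c2=12
v=14: >7, total = 24+14 = 38; c2=13
total*c2 = 38*13 = 494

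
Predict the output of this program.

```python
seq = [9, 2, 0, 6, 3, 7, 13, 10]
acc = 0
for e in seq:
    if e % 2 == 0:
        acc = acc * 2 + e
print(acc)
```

e=9: not even
e=2: even, acc = 0*2+2 = 2
e=0: even, acc = 2*2+0 = 4
e=6: even, acc = 4*2+6 = 14
e=3: not even
e=7: not even
e=13: not even
e=10: even, acc = 14*2+10 = 38

38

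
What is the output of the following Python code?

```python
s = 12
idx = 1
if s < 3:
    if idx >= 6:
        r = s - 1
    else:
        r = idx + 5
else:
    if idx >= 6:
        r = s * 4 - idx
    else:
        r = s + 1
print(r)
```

13

s=12, idx=1
s < 3 is False; idx >= 6 is False
→ r = s + 1 = 13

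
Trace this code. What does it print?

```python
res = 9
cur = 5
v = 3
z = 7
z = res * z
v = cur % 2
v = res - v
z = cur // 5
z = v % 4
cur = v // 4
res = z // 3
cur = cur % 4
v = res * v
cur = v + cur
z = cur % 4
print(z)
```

z = 9*7 = 63
v = 5%2 = 1
v = 9-1 = 8
z = 5//5 = 1
z = 8%4 = 0
cur = 8//4 = 2
res = 0//3 = 0
cur = 2%4 = 2
v = 0*8 = 0
cur = 0+2 = 2
z = 2%4 = 2

2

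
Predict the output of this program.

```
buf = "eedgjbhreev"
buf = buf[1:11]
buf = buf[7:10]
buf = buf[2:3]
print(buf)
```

v

slice [1:11] → 'edgjbhreev'
slice [7:10] → 'eev'
slice [2:3] → 'v'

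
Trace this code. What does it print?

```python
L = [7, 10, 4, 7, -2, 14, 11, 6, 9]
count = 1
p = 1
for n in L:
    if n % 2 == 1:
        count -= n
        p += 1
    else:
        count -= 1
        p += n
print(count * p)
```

-1406

n=7: odd, count = 1-7 = -6; p=2
n=10: not odd, count = (-6)-1 = -7; p=12
n=4: not odd, count = (-7)-1 = -8; p=16
n=7: odd, count = (-8)-7 = -15; p=17
n=-2: not odd, count = (-15)-1 = -16; p=15
n=14: not odd, count = (-16)-1 = -17; p=29
n=11: odd, count = (-17)-11 = -28; p=30
n=6: not odd, count = (-28)-1 = -29; p=36
n=9: odd, count = (-29)-9 = -38; p=37
count*p = (-38)*37 = -1406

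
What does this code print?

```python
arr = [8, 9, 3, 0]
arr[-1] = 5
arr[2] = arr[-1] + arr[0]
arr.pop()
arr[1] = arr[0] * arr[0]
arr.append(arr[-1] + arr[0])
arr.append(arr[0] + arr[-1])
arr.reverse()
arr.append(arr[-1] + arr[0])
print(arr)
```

arr[-1] = 5 → [8, 9, 3, 5]
arr[2] = arr[-1]+arr[0] = 5+8 = 13 → [8, 9, 13, 5]
pop() removes 5 → [8, 9, 13]
arr[1] = arr[0]*arr[0] = 8*8 = 64 → [8, 64, 13]
append arr[-1]+arr[0] = 13+8 = 21 → [8, 64, 13, 21]
append arr[0]+arr[-1] = 8+21 = 29 → [8, 64, 13, 21, 29]
reverse → [29, 21, 13, 64, 8]
append arr[-1]+arr[0] = 8+29 = 37 → [29, 21, 13, 64, 8, 37]

[29, 21, 13, 64, 8, 37]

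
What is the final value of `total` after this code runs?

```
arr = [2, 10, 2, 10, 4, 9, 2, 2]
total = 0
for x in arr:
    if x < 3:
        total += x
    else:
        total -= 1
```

4

x=2: <3, total = 0+2 = 2
x=10: not <3, total = 2-1 = 1
x=2: <3, total = 1+2 = 3
x=10: not <3, total = 3-1 = 2
x=4: not <3, total = 2-1 = 1
x=9: not <3, total = 1-1 = 0
x=2: <3, total = 0+2 = 2
x=2: <3, total = 2+2 = 4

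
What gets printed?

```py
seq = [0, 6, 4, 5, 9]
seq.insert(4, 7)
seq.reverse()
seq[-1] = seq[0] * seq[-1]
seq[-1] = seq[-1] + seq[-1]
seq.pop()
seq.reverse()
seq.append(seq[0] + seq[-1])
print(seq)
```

insert 7 at 4 → [0, 6, 4, 5, 7, 9]
reverse → [9, 7, 5, 4, 6, 0]
seq[-1] = seq[0]*seq[-1] = 9*0 = 0 → [9, 7, 5, 4, 6, 0]
seq[-1] = seq[-1]+seq[-1] = 0+0 = 0 → [9, 7, 5, 4, 6, 0]
pop() removes 0 → [9, 7, 5, 4, 6]
reverse → [6, 4, 5, 7, 9]
append seq[0]+seq[-1] = 6+9 = 15 → [6, 4, 5, 7, 9, 15]

[6, 4, 5, 7, 9, 15]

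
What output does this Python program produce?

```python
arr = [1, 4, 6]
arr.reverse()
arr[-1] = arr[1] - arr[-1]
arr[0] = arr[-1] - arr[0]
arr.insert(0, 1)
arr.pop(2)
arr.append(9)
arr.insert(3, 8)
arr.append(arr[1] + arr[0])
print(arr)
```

[1, -3, 3, 8, 9, -2]

reverse → [6, 4, 1]
arr[-1] = arr[1]-arr[-1] = 4-1 = 3 → [6, 4, 3]
arr[0] = arr[-1]-arr[0] = 3-6 = -3 → [-3, 4, 3]
insert 1 at 0 → [1, -3, 4, 3]
pop(2) removes 4 → [1, -3, 3]
append 9 → [1, -3, 3, 9]
insert 8 at 3 → [1, -3, 3, 8, 9]
append arr[1]+arr[0] = (-3)+1 = -2 → [1, -3, 3, 8, 9, -2]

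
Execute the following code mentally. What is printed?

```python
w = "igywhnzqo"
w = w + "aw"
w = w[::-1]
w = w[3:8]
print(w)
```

+ 'aw' → 'igywhnzqoaw'
reverse → 'waoqznhwygi'
slice [3:8] → 'qznhw'

qznhw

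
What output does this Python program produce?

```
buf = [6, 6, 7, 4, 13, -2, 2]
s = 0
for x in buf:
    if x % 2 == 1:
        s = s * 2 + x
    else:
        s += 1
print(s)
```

x=6: not odd, s = 0+1 = 1
x=6: not odd, s = 1+1 = 2
x=7: odd, s = 2*2+7 = 11
x=4: not odd, s = 11+1 = 12
x=13: odd, s = 12*2+13 = 37
x=-2: not odd, s = 37+1 = 38
x=2: not odd, s = 38+1 = 39

39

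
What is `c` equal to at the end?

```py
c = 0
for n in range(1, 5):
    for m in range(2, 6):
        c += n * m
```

n=1,m=2: c = 0+2 = 2
n=1,m=3: c = 2+3 = 5
n=1,m=4: c = 5+4 = 9
n=1,m=5: c = 9+5 = 14
n=2,m=2: c = 14+4 = 18
n=2,m=3: c = 18+6 = 24
n=2,m=4: c = 24+8 = 32
n=2,m=5: c = 32+10 = 42
n=3,m=2: c = 42+6 = 48
n=3,m=3: c = 48+9 = 57
n=3,m=4: c = 57+12 = 69
n=3,m=5: c = 69+15 = 84
n=4,m=2: c = 84+8 = 92
n=4,m=3: c = 92+12 = 104
n=4,m=4: c = 104+16 = 120
n=4,m=5: c = 120+20 = 140

140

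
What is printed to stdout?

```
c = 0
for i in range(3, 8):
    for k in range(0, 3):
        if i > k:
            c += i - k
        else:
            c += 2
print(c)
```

i=3,k=0: 3>0, c = 0+3 = 3
i=3,k=1: 3>1, c = 3+2 = 5
i=3,k=2: 3>2, c = 5+1 = 6
i=4,k=0: 4>0, c = 6+4 = 10
i=4,k=1: 4>1, c = 10+3 = 13
i=4,k=2: 4>2, c = 13+2 = 15
i=5,k=0: 5>0, c = 15+5 = 20
i=5,k=1: 5>1, c = 20+4 = 24
i=5,k=2: 5>2, c = 24+3 = 27
i=6,k=0: 6>0, c = 27+6 = 33
i=6,k=1: 6>1, c = 33+5 = 38
i=6,k=2: 6>2, c = 38+4 = 42
i=7,k=0: 7>0, c = 42+7 = 49
i=7,k=1: 7>1, c = 49+6 = 55
i=7,k=2: 7>2, c = 55+5 = 60

60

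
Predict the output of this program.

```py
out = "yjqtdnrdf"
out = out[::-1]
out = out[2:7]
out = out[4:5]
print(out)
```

q

reverse → 'fdrndtqjy'
slice [2:7] → 'rndtq'
slice [4:5] → 'q'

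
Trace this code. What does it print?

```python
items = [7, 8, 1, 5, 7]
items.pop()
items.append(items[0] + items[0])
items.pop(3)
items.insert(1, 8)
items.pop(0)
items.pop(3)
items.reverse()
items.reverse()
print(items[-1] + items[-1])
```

2

pop() removes 7 → [7, 8, 1, 5]
append items[0]+items[0] = 7+7 = 14 → [7, 8, 1, 5, 14]
pop(3) removes 5 → [7, 8, 1, 14]
insert 8 at 1 → [7, 8, 8, 1, 14]
pop(0) removes 7 → [8, 8, 1, 14]
pop(3) removes 14 → [8, 8, 1]
reverse → [1, 8, 8]
reverse → [8, 8, 1]
items[-1]+items[-1] = 1+1 = 2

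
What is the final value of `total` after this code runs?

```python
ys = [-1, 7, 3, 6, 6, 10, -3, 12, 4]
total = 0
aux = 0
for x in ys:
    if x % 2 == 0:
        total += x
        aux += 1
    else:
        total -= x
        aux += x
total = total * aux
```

352

x=-1: not even, total = 0-(-1) = 1; aux=-1
x=7: not even, total = 1-7 = -6; aux=6
x=3: not even, total = (-6)-3 = -9; aux=9
x=6: even, total = (-9)+6 = -3; aux=10
x=6: even, total = (-3)+6 = 3; aux=11
x=10: even, total = 3+10 = 13; aux=12
x=-3: not even, total = 13-(-3) = 16; aux=9
x=12: even, total = 16+12 = 28; aux=10
x=4: even, total = 28+4 = 32; aux=11
total*aux = 32*11 = 352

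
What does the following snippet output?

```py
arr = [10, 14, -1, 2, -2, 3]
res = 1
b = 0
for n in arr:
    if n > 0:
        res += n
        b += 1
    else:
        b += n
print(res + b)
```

n=10: >0, res = 1+10 = 11; b=1
n=14: >0, res = 11+14 = 25; b=2
n=-1: not >0; b=1
n=2: >0, res = 25+2 = 27; b=2
n=-2: not >0; b=0
n=3: >0, res = 27+3 = 30; b=1
res+b = 30+1 = 31

31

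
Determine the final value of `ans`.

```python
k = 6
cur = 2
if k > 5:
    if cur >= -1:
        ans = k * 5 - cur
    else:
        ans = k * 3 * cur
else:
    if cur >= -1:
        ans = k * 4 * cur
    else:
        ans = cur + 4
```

k=6, cur=2
k > 5 is True; cur >= -1 is True
→ ans = k * 5 - cur = 28

28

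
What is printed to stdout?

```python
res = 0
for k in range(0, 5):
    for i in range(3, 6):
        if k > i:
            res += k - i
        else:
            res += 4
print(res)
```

k=0,i=3: not 0>3, res = 0+4 = 4
k=0,i=4: not 0>4, res = 4+4 = 8
k=0,i=5: not 0>5, res = 8+4 = 12
k=1,i=3: not 1>3, res = 12+4 = 16
k=1,i=4: not 1>4, res = 16+4 = 20
k=1,i=5: not 1>5, res = 20+4 = 24
k=2,i=3: not 2>3, res = 24+4 = 28
k=2,i=4: not 2>4, res = 28+4 = 32
k=2,i=5: not 2>5, res = 32+4 = 36
k=3,i=3: not 3>3, res = 36+4 = 40
k=3,i=4: not 3>4, res = 40+4 = 44
k=3,i=5: not 3>5, res = 44+4 = 48
k=4,i=3: 4>3, res = 48+1 = 49
k=4,i=4: not 4>4, res = 49+4 = 53
k=4,i=5: not 4>5, res = 53+4 = 57

57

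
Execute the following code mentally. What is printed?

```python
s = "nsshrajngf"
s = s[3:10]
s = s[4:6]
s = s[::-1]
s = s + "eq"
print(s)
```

gneq

slice [3:10] → 'hrajngf'
slice [4:6] → 'ng'
reverse → 'gn'
+ 'eq' → 'gneq'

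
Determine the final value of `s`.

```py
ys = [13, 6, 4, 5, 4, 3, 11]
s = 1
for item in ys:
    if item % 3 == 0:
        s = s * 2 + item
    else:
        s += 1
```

30

item=13: not %3==0, s = 1+1 = 2
item=6: %3==0, s = 2*2+6 = 10
item=4: not %3==0, s = 10+1 = 11
item=5: not %3==0, s = 11+1 = 12
item=4: not %3==0, s = 12+1 = 13
item=3: %3==0, s = 13*2+3 = 29
item=11: not %3==0, s = 29+1 = 30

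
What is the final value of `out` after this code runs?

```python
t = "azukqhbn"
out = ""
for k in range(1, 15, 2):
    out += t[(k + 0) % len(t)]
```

'zkhnzkh'

k=1: add t[1]='z' → 'z'
k=3: add t[3]='k' → 'zk'
k=5: add t[5]='h' → 'zkh'
k=7: add t[7]='n' → 'zkhn'
k=9: add t[1]='z' → 'zkhnz'
k=11: add t[3]='k' → 'zkhnzk'
k=13: add t[5]='h' → 'zkhnzkh'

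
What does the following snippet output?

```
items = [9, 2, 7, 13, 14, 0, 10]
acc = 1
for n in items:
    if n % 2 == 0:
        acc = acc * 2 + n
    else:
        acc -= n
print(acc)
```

n=9: not even, acc = 1-9 = -8
n=2: even, acc = (-8)*2+2 = -14
n=7: not even, acc = (-14)-7 = -21
n=13: not even, acc = (-21)-13 = -34
n=14: even, acc = (-34)*2+14 = -54
n=0: even, acc = (-54)*2+0 = -108
n=10: even, acc = (-108)*2+10 = -206

-206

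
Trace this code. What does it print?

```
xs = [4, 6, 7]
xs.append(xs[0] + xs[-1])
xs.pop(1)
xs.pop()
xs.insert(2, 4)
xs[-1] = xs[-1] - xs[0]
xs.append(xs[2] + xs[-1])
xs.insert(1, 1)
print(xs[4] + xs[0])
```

append xs[0]+xs[-1] = 4+7 = 11 → [4, 6, 7, 11]
pop(1) removes 6 → [4, 7, 11]
pop() removes 11 → [4, 7]
insert 4 at 2 → [4, 7, 4]
xs[-1] = xs[-1]-xs[0] = 4-4 = 0 → [4, 7, 0]
append xs[2]+xs[-1] = 0+0 = 0 → [4, 7, 0, 0]
insert 1 at 1 → [4, 1, 7, 0, 0]
xs[4]+xs[0] = 0+4 = 4

4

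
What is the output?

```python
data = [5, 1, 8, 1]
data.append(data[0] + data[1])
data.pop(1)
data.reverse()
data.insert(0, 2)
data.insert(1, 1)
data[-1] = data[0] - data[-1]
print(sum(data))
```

15

append data[0]+data[1] = 5+1 = 6 → [5, 1, 8, 1, 6]
pop(1) removes 1 → [5, 8, 1, 6]
reverse → [6, 1, 8, 5]
insert 2 at 0 → [2, 6, 1, 8, 5]
insert 1 at 1 → [2, 1, 6, 1, 8, 5]
data[-1] = data[0]-data[-1] = 2-5 = -3 → [2, 1, 6, 1, 8, -3]
sum = 15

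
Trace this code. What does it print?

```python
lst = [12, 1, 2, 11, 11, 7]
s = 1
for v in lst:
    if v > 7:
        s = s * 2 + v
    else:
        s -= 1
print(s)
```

80

v=12: >7, s = 1*2+12 = 14
v=1: not >7, s = 14-1 = 13
v=2: not >7, s = 13-1 = 12
v=11: >7, s = 12*2+11 = 35
v=11: >7, s = 35*2+11 = 81
v=7: not >7, s = 81-1 = 80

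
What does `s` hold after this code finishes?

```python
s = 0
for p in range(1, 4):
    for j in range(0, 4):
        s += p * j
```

p=1,j=0: s = 0+0 = 0
p=1,j=1: s = 0+1 = 1
p=1,j=2: s = 1+2 = 3
p=1,j=3: s = 3+3 = 6
p=2,j=0: s = 6+0 = 6
p=2,j=1: s = 6+2 = 8
p=2,j=2: s = 8+4 = 12
p=2,j=3: s = 12+6 = 18
p=3,j=0: s = 18+0 = 18
p=3,j=1: s = 18+3 = 21
p=3,j=2: s = 21+6 = 27
p=3,j=3: s = 27+9 = 36

36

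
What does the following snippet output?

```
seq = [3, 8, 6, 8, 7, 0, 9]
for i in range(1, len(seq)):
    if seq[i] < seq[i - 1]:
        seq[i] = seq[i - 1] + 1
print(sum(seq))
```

i=1: 8>=3, unchanged → [3, 8, 6, 8, 7, 0, 9]
i=2: 6<8, seq[2] = 8+1 = 9 → [3, 8, 9, 8, 7, 0, 9]
i=3: 8<9, seq[3] = 9+1 = 10 → [3, 8, 9, 10, 7, 0, 9]
i=4: 7<10, seq[4] = 10+1 = 11 → [3, 8, 9, 10, 11, 0, 9]
i=5: 0<11, seq[5] = 11+1 = 12 → [3, 8, 9, 10, 11, 12, 9]
i=6: 9<12, seq[6] = 12+1 = 13 → [3, 8, 9, 10, 11, 12, 13]
sum = 66

66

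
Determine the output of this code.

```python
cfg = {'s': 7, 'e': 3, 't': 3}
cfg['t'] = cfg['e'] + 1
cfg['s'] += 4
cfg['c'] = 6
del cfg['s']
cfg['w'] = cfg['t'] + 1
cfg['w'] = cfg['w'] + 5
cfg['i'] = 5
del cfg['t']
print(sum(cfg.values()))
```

24

cfg['t'] = cfg['e']+1 = 4 → {'s': 7, 'e': 3, 't': 4}
cfg['s'] = 7+4 = 11 → {'s': 11, 'e': 3, 't': 4}
cfg['c'] = 6 → {'s': 11, 'e': 3, 't': 4, 'c': 6}
del 's' → {'e': 3, 't': 4, 'c': 6}
cfg['w'] = cfg['t']+1 = 5 → {'e': 3, 't': 4, 'c': 6, 'w': 5}
cfg['w'] = cfg['w']+5 = 10 → {'e': 3, 't': 4, 'c': 6, 'w': 10}
cfg['i'] = 5 → {'e': 3, 't': 4, 'c': 6, 'w': 10, 'i': 5}
del 't' → {'e': 3, 'c': 6, 'w': 10, 'i': 5}
sum of values = 24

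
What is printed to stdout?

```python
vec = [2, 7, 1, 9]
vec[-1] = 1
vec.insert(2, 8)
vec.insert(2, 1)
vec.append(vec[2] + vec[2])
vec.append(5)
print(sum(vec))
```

27

vec[-1] = 1 → [2, 7, 1, 1]
insert 8 at 2 → [2, 7, 8, 1, 1]
insert 1 at 2 → [2, 7, 1, 8, 1, 1]
append vec[2]+vec[2] = 1+1 = 2 → [2, 7, 1, 8, 1, 1, 2]
append 5 → [2, 7, 1, 8, 1, 1, 2, 5]
sum = 27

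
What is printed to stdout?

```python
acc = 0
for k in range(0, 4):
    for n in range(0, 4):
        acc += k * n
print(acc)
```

36

k=0,n=0: acc = 0+0 = 0
k=0,n=1: acc = 0+0 = 0
k=0,n=2: acc = 0+0 = 0
k=0,n=3: acc = 0+0 = 0
k=1,n=0: acc = 0+0 = 0
k=1,n=1: acc = 0+1 = 1
k=1,n=2: acc = 1+2 = 3
k=1,n=3: acc = 3+3 = 6
k=2,n=0: acc = 6+0 = 6
k=2,n=1: acc = 6+2 = 8
k=2,n=2: acc = 8+4 = 12
k=2,n=3: acc = 12+6 = 18
k=3,n=0: acc = 18+0 = 18
k=3,n=1: acc = 18+3 = 21
k=3,n=2: acc = 21+6 = 27
k=3,n=3: acc = 27+9 = 36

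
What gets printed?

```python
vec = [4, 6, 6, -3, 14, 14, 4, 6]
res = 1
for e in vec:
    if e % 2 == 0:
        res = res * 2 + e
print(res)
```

854

e=4: even, res = 1*2+4 = 6
e=6: even, res = 6*2+6 = 18
e=6: even, res = 18*2+6 = 42
e=-3: not even
e=14: even, res = 42*2+14 = 98
e=14: even, res = 98*2+14 = 210
e=4: even, res = 210*2+4 = 424
e=6: even, res = 424*2+6 = 854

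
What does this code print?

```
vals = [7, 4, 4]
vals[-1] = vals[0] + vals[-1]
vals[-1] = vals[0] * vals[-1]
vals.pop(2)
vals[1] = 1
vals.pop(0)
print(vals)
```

vals[-1] = vals[0]+vals[-1] = 7+4 = 11 → [7, 4, 11]
vals[-1] = vals[0]*vals[-1] = 7*11 = 77 → [7, 4, 77]
pop(2) removes 77 → [7, 4]
vals[1] = 1 → [7, 1]
pop(0) removes 7 → [1]

[1]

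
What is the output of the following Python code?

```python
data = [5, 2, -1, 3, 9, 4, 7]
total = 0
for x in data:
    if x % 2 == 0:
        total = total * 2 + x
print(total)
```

8

x=5: not even
x=2: even, total = 0*2+2 = 2
x=-1: not even
x=3: not even
x=9: not even
x=4: even, total = 2*2+4 = 8
x=7: not even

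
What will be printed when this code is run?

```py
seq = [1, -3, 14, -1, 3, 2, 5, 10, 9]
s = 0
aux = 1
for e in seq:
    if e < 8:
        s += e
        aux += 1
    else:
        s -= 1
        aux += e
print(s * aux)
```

160

e=1: <8, s = 0+1 = 1; aux=2
e=-3: <8, s = 1+(-3) = -2; aux=3
e=14: not <8, s = (-2)-1 = -3; aux=17
e=-1: <8, s = (-3)+(-1) = -4; aux=18
e=3: <8, s = (-4)+3 = -1; aux=19
e=2: <8, s = (-1)+2 = 1; aux=20
e=5: <8, s = 1+5 = 6; aux=21
e=10: not <8, s = 6-1 = 5; aux=31
e=9: not <8, s = 5-1 = 4; aux=40
s*aux = 4*40 = 160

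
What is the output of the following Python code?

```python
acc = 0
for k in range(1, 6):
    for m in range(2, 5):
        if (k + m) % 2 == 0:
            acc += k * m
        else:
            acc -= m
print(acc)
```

k=1,m=2: odd sum, acc = 0-2 = -2
k=1,m=3: even sum, acc = (-2)+3 = 1
k=1,m=4: odd sum, acc = 1-4 = -3
k=2,m=2: even sum, acc = (-3)+4 = 1
k=2,m=3: odd sum, acc = 1-3 = -2
k=2,m=4: even sum, acc = (-2)+8 = 6
k=3,m=2: odd sum, acc = 6-2 = 4
k=3,m=3: even sum, acc = 4+9 = 13
k=3,m=4: odd sum, acc = 13-4 = 9
k=4,m=2: even sum, acc = 9+8 = 17
k=4,m=3: odd sum, acc = 17-3 = 14
k=4,m=4: even sum, acc = 14+16 = 30
k=5,m=2: odd sum, acc = 30-2 = 28
k=5,m=3: even sum, acc = 28+15 = 43
k=5,m=4: odd sum, acc = 43-4 = 39

39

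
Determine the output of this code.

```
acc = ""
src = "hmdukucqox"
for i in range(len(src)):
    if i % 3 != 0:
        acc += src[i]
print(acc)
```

mdkuqo

i=0: skip
i=1: add 'm' → 'm'
i=2: add 'd' → 'md'
i=3: skip
i=4: add 'k' → 'mdk'
i=5: add 'u' → 'mdku'
i=6: skip
i=7: add 'q' → 'mdkuq'
i=8: add 'o' → 'mdkuqo'
i=9: skip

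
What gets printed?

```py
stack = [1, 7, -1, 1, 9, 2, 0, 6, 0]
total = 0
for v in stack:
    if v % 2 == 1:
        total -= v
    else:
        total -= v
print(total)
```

v=1: odd, total = 0-1 = -1
v=7: odd, total = (-1)-7 = -8
v=-1: odd, total = (-8)-(-1) = -7
v=1: odd, total = (-7)-1 = -8
v=9: odd, total = (-8)-9 = -17
v=2: not odd, total = (-17)-2 = -19
v=0: not odd, total = (-19)-0 = -19
v=6: not odd, total = (-19)-6 = -25
v=0: not odd, total = (-25)-0 = -25

-25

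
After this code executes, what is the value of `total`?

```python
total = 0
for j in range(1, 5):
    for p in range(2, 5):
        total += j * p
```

90

j=1,p=2: total = 0+2 = 2
j=1,p=3: total = 2+3 = 5
j=1,p=4: total = 5+4 = 9
j=2,p=2: total = 9+4 = 13
j=2,p=3: total = 13+6 = 19
j=2,p=4: total = 19+8 = 27
j=3,p=2: total = 27+6 = 33
j=3,p=3: total = 33+9 = 42
j=3,p=4: total = 42+12 = 54
j=4,p=2: total = 54+8 = 62
j=4,p=3: total = 62+12 = 74
j=4,p=4: total = 74+16 = 90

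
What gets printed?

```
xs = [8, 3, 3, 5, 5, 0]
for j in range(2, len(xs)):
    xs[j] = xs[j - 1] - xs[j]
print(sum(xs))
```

-14

j=2: xs[2] = 3-3 = 0 → [8, 3, 0, 5, 5, 0]
j=3: xs[3] = 0-5 = -5 → [8, 3, 0, -5, 5, 0]
j=4: xs[4] = (-5)-5 = -10 → [8, 3, 0, -5, -10, 0]
j=5: xs[5] = (-10)-0 = -10 → [8, 3, 0, -5, -10, -10]
sum = -14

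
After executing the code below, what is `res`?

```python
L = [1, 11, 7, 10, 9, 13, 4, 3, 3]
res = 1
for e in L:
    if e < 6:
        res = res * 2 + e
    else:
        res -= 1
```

e=1: <6, res = 1*2+1 = 3
e=11: not <6, res = 3-1 = 2
e=7: not <6, res = 2-1 = 1
e=10: not <6, res = 1-1 = 0
e=9: not <6, res = 0-1 = -1
e=13: not <6, res = (-1)-1 = -2
e=4: <6, res = (-2)*2+4 = 0
e=3: <6, res = 0*2+3 = 3
e=3: <6, res = 3*2+3 = 9

9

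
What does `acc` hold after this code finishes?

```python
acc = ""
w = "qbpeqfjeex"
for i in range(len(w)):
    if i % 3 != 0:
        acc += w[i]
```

i=0: skip
i=1: add 'b' → 'b'
i=2: add 'p' → 'bp'
i=3: skip
i=4: add 'q' → 'bpq'
i=5: add 'f' → 'bpqf'
i=6: skip
i=7: add 'e' → 'bpqfe'
i=8: add 'e' → 'bpqfee'
i=9: skip

'bpqfee'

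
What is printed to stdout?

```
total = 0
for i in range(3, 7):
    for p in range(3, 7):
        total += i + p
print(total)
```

144

i=3,p=3: total = 0+6 = 6
i=3,p=4: total = 6+7 = 13
i=3,p=5: total = 13+8 = 21
i=3,p=6: total = 21+9 = 30
i=4,p=3: total = 30+7 = 37
i=4,p=4: total = 37+8 = 45
i=4,p=5: total = 45+9 = 54
i=4,p=6: total = 54+10 = 64
i=5,p=3: total = 64+8 = 72
i=5,p=4: total = 72+9 = 81
i=5,p=5: total = 81+10 = 91
i=5,p=6: total = 91+11 = 102
i=6,p=3: total = 102+9 = 111
i=6,p=4: total = 111+10 = 121
i=6,p=5: total = 121+11 = 132
i=6,p=6: total = 132+12 = 144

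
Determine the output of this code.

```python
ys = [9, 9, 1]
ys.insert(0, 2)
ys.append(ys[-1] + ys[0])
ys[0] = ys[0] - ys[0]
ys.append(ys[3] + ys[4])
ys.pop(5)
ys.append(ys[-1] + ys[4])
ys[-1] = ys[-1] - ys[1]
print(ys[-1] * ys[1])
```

insert 2 at 0 → [2, 9, 9, 1]
append ys[-1]+ys[0] = 1+2 = 3 → [2, 9, 9, 1, 3]
ys[0] = ys[0]-ys[0] = 2-2 = 0 → [0, 9, 9, 1, 3]
append ys[3]+ys[4] = 1+3 = 4 → [0, 9, 9, 1, 3, 4]
pop(5) removes 4 → [0, 9, 9, 1, 3]
append ys[-1]+ys[4] = 3+3 = 6 → [0, 9, 9, 1, 3, 6]
ys[-1] = ys[-1]-ys[1] = 6-9 = -3 → [0, 9, 9, 1, 3, -3]
ys[-1]*ys[1] = (-3)*9 = -27

-27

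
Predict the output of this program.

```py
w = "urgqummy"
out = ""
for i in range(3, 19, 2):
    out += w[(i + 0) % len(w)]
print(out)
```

i=3: add w[3]='q' → 'q'
i=5: add w[5]='m' → 'qm'
i=7: add w[7]='y' → 'qmy'
i=9: add w[1]='r' → 'qmyr'
i=11: add w[3]='q' → 'qmyrq'
i=13: add w[5]='m' → 'qmyrqm'
i=15: add w[7]='y' → 'qmyrqmy'
i=17: add w[1]='r' → 'qmyrqmyr'

qmyrqmyr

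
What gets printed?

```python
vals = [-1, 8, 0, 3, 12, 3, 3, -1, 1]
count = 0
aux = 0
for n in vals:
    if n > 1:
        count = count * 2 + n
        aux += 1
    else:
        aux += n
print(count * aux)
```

n=-1: not >1; aux=-1
n=8: >1, count = 0*2+8 = 8; aux=0
n=0: not >1; aux=0
n=3: >1, count = 8*2+3 = 19; aux=1
n=12: >1, count = 19*2+12 = 50; aux=2
n=3: >1, count = 50*2+3 = 103; aux=3
n=3: >1, count = 103*2+3 = 209; aux=4
n=-1: not >1; aux=3
n=1: not >1; aux=4
count*aux = 209*4 = 836

836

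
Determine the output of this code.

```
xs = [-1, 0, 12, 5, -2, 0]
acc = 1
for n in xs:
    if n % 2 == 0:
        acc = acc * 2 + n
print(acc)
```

60

n=-1: not even
n=0: even, acc = 1*2+0 = 2
n=12: even, acc = 2*2+12 = 16
n=5: not even
n=-2: even, acc = 16*2+(-2) = 30
n=0: even, acc = 30*2+0 = 60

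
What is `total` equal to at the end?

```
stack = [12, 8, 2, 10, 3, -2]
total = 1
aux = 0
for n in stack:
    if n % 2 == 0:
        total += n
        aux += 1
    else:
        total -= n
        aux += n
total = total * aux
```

n=12: even, total = 1+12 = 13; aux=1
n=8: even, total = 13+8 = 21; aux=2
n=2: even, total = 21+2 = 23; aux=3
n=10: even, total = 23+10 = 33; aux=4
n=3: not even, total = 33-3 = 30; aux=7
n=-2: even, total = 30+(-2) = 28; aux=8
total*aux = 28*8 = 224

224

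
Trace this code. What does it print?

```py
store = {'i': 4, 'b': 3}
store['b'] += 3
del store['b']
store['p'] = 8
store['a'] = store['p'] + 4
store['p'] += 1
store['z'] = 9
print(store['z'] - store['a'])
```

-3

store['b'] = 3+3 = 6 → {'i': 4, 'b': 6}
del 'b' → {'i': 4}
store['p'] = 8 → {'i': 4, 'p': 8}
store['a'] = store['p']+4 = 12 → {'i': 4, 'p': 8, 'a': 12}
store['p'] = 8+1 = 9 → {'i': 4, 'p': 9, 'a': 12}
store['z'] = 9 → {'i': 4, 'p': 9, 'a': 12, 'z': 9}
store['z']-store['a'] = 9-12 = -3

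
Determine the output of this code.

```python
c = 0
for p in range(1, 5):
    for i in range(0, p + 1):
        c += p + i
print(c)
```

p=1,i=0: c = 0+1 = 1
p=1,i=1: c = 1+2 = 3
p=2,i=0: c = 3+2 = 5
p=2,i=1: c = 5+3 = 8
p=2,i=2: c = 8+4 = 12
p=3,i=0: c = 12+3 = 15
p=3,i=1: c = 15+4 = 19
p=3,i=2: c = 19+5 = 24
p=3,i=3: c = 24+6 = 30
p=4,i=0: c = 30+4 = 34
p=4,i=1: c = 34+5 = 39
p=4,i=2: c = 39+6 = 45
p=4,i=3: c = 45+7 = 52
p=4,i=4: c = 52+8 = 60

60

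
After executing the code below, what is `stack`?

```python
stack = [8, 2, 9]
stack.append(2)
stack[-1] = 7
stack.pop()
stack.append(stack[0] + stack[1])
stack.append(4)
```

append 2 → [8, 2, 9, 2]
stack[-1] = 7 → [8, 2, 9, 7]
pop() removes 7 → [8, 2, 9]
append stack[0]+stack[1] = 8+2 = 10 → [8, 2, 9, 10]
append 4 → [8, 2, 9, 10, 4]

[8, 2, 9, 10, 4]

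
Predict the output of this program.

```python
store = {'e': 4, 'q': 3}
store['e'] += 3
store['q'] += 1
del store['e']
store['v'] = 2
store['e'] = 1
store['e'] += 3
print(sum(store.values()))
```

10

store['e'] = 4+3 = 7 → {'e': 7, 'q': 3}
store['q'] = 3+1 = 4 → {'e': 7, 'q': 4}
del 'e' → {'q': 4}
store['v'] = 2 → {'q': 4, 'v': 2}
store['e'] = 1 → {'q': 4, 'v': 2, 'e': 1}
store['e'] = 1+3 = 4 → {'q': 4, 'v': 2, 'e': 4}
sum of values = 10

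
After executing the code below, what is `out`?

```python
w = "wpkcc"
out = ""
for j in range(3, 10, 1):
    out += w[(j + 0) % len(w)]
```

'ccwpkcc'

j=3: add w[3]='c' → 'c'
j=4: add w[4]='c' → 'cc'
j=5: add w[0]='w' → 'ccw'
j=6: add w[1]='p' → 'ccwp'
j=7: add w[2]='k' → 'ccwpk'
j=8: add w[3]='c' → 'ccwpkc'
j=9: add w[4]='c' → 'ccwpkcc'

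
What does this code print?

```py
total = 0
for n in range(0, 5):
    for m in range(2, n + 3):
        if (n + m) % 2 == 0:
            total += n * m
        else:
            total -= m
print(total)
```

68

n=0,m=2: even sum, total = 0+0 = 0
n=1,m=2: odd sum, total = 0-2 = -2
n=1,m=3: even sum, total = (-2)+3 = 1
n=2,m=2: even sum, total = 1+4 = 5
n=2,m=3: odd sum, total = 5-3 = 2
n=2,m=4: even sum, total = 2+8 = 10
n=3,m=2: odd sum, total = 10-2 = 8
n=3,m=3: even sum, total = 8+9 = 17
n=3,m=4: odd sum, total = 17-4 = 13
n=3,m=5: even sum, total = 13+15 = 28
n=4,m=2: even sum, total = 28+8 = 36
n=4,m=3: odd sum, total = 36-3 = 33
n=4,m=4: even sum, total = 33+16 = 49
n=4,m=5: odd sum, total = 49-5 = 44
n=4,m=6: even sum, total = 44+24 = 68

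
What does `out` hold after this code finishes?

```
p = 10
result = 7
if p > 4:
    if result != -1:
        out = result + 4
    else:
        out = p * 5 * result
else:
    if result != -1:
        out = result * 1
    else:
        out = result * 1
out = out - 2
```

p=10, result=7
p > 4 is True; result != -1 is True
→ out = result + 4 = 11
out = 11-2 = 9

9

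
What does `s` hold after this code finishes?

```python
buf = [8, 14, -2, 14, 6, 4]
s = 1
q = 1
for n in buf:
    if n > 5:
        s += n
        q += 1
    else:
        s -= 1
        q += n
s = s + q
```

n=8: >5, s = 1+8 = 9; q=2
n=14: >5, s = 9+14 = 23; q=3
n=-2: not >5, s = 23-1 = 22; q=1
n=14: >5, s = 22+14 = 36; q=2
n=6: >5, s = 36+6 = 42; q=3
n=4: not >5, s = 42-1 = 41; q=7
s+q = 41+7 = 48

48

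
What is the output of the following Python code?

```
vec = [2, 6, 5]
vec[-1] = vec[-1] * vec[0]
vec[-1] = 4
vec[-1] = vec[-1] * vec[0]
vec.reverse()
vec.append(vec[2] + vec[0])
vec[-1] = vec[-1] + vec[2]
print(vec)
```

vec[-1] = vec[-1]*vec[0] = 5*2 = 10 → [2, 6, 10]
vec[-1] = 4 → [2, 6, 4]
vec[-1] = vec[-1]*vec[0] = 4*2 = 8 → [2, 6, 8]
reverse → [8, 6, 2]
append vec[2]+vec[0] = 2+8 = 10 → [8, 6, 2, 10]
vec[-1] = vec[-1]+vec[2] = 10+2 = 12 → [8, 6, 2, 12]

[8, 6, 2, 12]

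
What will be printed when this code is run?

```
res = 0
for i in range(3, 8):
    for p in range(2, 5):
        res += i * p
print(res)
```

i=3,p=2: res = 0+6 = 6
i=3,p=3: res = 6+9 = 15
i=3,p=4: res = 15+12 = 27
i=4,p=2: res = 27+8 = 35
i=4,p=3: res = 35+12 = 47
i=4,p=4: res = 47+16 = 63
i=5,p=2: res = 63+10 = 73
i=5,p=3: res = 73+15 = 88
i=5,p=4: res = 88+20 = 108
i=6,p=2: res = 108+12 = 120
i=6,p=3: res = 120+18 = 138
i=6,p=4: res = 138+24 = 162
i=7,p=2: res = 162+14 = 176
i=7,p=3: res = 176+21 = 197
i=7,p=4: res = 197+28 = 225

225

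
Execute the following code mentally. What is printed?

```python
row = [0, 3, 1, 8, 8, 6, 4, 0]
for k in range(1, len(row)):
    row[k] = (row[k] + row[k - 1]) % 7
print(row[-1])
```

2

k=1: row[1] = (3+0)%7 = 3 → [0, 3, 1, 8, 8, 6, 4, 0]
k=2: row[2] = (1+3)%7 = 4 → [0, 3, 4, 8, 8, 6, 4, 0]
k=3: row[3] = (8+4)%7 = 5 → [0, 3, 4, 5, 8, 6, 4, 0]
k=4: row[4] = (8+5)%7 = 6 → [0, 3, 4, 5, 6, 6, 4, 0]
k=5: row[5] = (6+6)%7 = 5 → [0, 3, 4, 5, 6, 5, 4, 0]
k=6: row[6] = (4+5)%7 = 2 → [0, 3, 4, 5, 6, 5, 2, 0]
k=7: row[7] = (0+2)%7 = 2 → [0, 3, 4, 5, 6, 5, 2, 2]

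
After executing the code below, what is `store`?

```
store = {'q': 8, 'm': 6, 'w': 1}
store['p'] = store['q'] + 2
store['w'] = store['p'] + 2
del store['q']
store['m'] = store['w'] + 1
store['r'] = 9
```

{'m': 13, 'w': 12, 'p': 10, 'r': 9}

store['p'] = store['q']+2 = 10 → {'q': 8, 'm': 6, 'w': 1, 'p': 10}
store['w'] = store['p']+2 = 12 → {'q': 8, 'm': 6, 'w': 12, 'p': 10}
del 'q' → {'m': 6, 'w': 12, 'p': 10}
store['m'] = store['w']+1 = 13 → {'m': 13, 'w': 12, 'p': 10}
store['r'] = 9 → {'m': 13, 'w': 12, 'p': 10, 'r': 9}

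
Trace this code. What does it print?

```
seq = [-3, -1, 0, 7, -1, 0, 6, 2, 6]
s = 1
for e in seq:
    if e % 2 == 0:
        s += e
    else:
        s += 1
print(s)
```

19

e=-3: not even, s = 1+1 = 2
e=-1: not even, s = 2+1 = 3
e=0: even, s = 3+0 = 3
e=7: not even, s = 3+1 = 4
e=-1: not even, s = 4+1 = 5
e=0: even, s = 5+0 = 5
e=6: even, s = 5+6 = 11
e=2: even, s = 11+2 = 13
e=6: even, s = 13+6 = 19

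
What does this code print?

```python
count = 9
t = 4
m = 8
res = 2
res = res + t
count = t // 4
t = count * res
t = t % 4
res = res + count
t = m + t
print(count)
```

res = 2+4 = 6
count = 4//4 = 1
t = 1*6 = 6
t = 6%4 = 2
res = 6+1 = 7
t = 8+2 = 10

1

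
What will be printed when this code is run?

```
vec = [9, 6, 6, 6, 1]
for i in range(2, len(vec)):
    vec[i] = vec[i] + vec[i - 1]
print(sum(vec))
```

64

i=2: vec[2] = 6+6 = 12 → [9, 6, 12, 6, 1]
i=3: vec[3] = 6+12 = 18 → [9, 6, 12, 18, 1]
i=4: vec[4] = 1+18 = 19 → [9, 6, 12, 18, 19]
sum = 64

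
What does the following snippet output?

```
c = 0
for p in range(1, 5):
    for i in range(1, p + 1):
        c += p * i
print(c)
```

p=1,i=1: c = 0+1 = 1
p=2,i=1: c = 1+2 = 3
p=2,i=2: c = 3+4 = 7
p=3,i=1: c = 7+3 = 10
p=3,i=2: c = 10+6 = 16
p=3,i=3: c = 16+9 = 25
p=4,i=1: c = 25+4 = 29
p=4,i=2: c = 29+8 = 37
p=4,i=3: c = 37+12 = 49
p=4,i=4: c = 49+16 = 65

65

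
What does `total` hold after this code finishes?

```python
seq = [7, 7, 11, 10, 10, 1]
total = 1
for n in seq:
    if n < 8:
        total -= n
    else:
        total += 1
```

-11

n=7: <8, total = 1-7 = -6
n=7: <8, total = (-6)-7 = -13
n=11: not <8, total = (-13)+1 = -12
n=10: not <8, total = (-12)+1 = -11
n=10: not <8, total = (-11)+1 = -10
n=1: <8, total = (-10)-1 = -11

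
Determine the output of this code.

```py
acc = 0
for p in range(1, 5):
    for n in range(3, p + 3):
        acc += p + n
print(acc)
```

70

p=1,n=3: acc = 0+4 = 4
p=2,n=3: acc = 4+5 = 9
p=2,n=4: acc = 9+6 = 15
p=3,n=3: acc = 15+6 = 21
p=3,n=4: acc = 21+7 = 28
p=3,n=5: acc = 28+8 = 36
p=4,n=3: acc = 36+7 = 43
p=4,n=4: acc = 43+8 = 51
p=4,n=5: acc = 51+9 = 60
p=4,n=6: acc = 60+10 = 70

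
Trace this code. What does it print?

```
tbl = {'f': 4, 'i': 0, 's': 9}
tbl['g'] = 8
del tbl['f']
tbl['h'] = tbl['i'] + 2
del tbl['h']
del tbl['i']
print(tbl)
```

tbl['g'] = 8 → {'f': 4, 'i': 0, 's': 9, 'g': 8}
del 'f' → {'i': 0, 's': 9, 'g': 8}
tbl['h'] = tbl['i']+2 = 2 → {'i': 0, 's': 9, 'g': 8, 'h': 2}
del 'h' → {'i': 0, 's': 9, 'g': 8}
del 'i' → {'s': 9, 'g': 8}

{'s': 9, 'g': 8}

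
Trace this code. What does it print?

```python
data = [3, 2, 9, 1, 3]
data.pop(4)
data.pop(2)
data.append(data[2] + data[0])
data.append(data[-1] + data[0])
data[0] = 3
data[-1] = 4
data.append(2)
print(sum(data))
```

16

pop(4) removes 3 → [3, 2, 9, 1]
pop(2) removes 9 → [3, 2, 1]
append data[2]+data[0] = 1+3 = 4 → [3, 2, 1, 4]
append data[-1]+data[0] = 4+3 = 7 → [3, 2, 1, 4, 7]
data[0] = 3 → [3, 2, 1, 4, 7]
data[-1] = 4 → [3, 2, 1, 4, 4]
append 2 → [3, 2, 1, 4, 4, 2]
sum = 16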